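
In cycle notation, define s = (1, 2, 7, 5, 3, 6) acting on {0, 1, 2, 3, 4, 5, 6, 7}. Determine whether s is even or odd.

The cycle lengths are 6, 1, 1.
A cycle of length ℓ contributes ℓ−1 transpositions, so s is a product of 5 transpositions — odd.

odd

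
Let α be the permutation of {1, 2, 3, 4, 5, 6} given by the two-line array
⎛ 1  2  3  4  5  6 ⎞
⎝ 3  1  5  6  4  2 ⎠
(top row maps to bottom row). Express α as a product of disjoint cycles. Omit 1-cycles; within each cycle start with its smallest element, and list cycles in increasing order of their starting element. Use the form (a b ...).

(1 3 5 4 6 2)

Start at 1 and follow images: 1 → 3 → 5 → 4 → 6 → 2 → 1, giving the cycle (1 3 5 4 6 2).
Repeating from the next unused element and collecting all non-trivial cycles gives (1 3 5 4 6 2).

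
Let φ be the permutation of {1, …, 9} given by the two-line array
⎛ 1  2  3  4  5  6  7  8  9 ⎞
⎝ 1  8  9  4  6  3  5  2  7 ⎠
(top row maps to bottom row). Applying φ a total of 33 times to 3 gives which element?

5

Tracing 3 → 9 → … returns to 3 after 5 steps, so 3 lies in a 5-cycle (3, 9, 7, 5, 6).
On a 5-cycle, φ^5 is the identity, so φ^33 = φ^3 there (33 ≡ 3 mod 5).
Stepping 3 places around the cycle: 3 → 9 → 7 → 5.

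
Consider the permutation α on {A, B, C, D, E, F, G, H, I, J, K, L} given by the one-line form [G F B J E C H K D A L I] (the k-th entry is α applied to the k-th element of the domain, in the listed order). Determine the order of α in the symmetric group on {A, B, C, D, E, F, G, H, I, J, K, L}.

Decomposing into disjoint cycles gives cycle lengths 8, 3, 1.
The order of α is the least common multiple of its cycle lengths: lcm(8, 3) = 24.

24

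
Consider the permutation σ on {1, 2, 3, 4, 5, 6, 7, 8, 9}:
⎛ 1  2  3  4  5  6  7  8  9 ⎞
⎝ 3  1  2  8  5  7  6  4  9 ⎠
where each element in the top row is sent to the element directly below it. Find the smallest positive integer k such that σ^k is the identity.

6

The disjoint-cycle form of σ has cycle lengths 3, 2, 2, 1, 1.
Since disjoint cycles commute, ord(σ) = lcm(3, 2, 2) = 6.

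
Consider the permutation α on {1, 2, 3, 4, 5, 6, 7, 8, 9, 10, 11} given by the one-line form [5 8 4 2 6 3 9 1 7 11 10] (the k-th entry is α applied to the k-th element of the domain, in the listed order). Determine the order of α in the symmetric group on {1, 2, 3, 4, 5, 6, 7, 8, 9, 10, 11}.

14

Writing α as disjoint cycles, the cycle lengths are 7, 2, 2.
The order is lcm(7, 2, 2) = 14.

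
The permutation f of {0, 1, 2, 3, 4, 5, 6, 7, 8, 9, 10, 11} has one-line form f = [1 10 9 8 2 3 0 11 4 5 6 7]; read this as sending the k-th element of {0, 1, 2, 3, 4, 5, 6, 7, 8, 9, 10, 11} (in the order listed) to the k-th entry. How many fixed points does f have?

0

No element satisfies f(x) = x, so there are 0 fixed points.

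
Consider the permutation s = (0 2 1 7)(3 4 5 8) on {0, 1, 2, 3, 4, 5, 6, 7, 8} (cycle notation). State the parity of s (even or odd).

The cycle lengths are 4, 4, 1.
A cycle is odd iff its length is even; s has 2 even-length cycles, so sgn(s) = (−1)^2 and s is even.

even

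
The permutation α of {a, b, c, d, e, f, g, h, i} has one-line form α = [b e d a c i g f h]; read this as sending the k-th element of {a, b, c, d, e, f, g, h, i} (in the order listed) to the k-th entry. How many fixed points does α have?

The fixed points (elements with α(x) = x) are {g}, so there is 1.

1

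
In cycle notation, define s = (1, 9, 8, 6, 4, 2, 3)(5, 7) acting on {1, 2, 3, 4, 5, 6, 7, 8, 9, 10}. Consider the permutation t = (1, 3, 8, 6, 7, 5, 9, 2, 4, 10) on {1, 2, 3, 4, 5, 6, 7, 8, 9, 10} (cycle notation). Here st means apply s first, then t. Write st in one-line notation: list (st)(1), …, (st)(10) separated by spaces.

2 8 3 4 5 10 9 7 6 1

(st)(x) = t(s(x)). Computing each image: t(s(1)) = t(9) = 2, t(s(2)) = t(3) = 8, t(s(3)) = t(1) = 3, t(s(4)) = t(2) = 4, t(s(5)) = t(7) = 5, t(s(6)) = t(4) = 10, t(s(7)) = t(5) = 9, t(s(8)) = t(6) = 7, t(s(9)) = t(8) = 6, t(s(10)) = t(10) = 1.
Hence st = [2 8 3 4 5 10 9 7 6 1].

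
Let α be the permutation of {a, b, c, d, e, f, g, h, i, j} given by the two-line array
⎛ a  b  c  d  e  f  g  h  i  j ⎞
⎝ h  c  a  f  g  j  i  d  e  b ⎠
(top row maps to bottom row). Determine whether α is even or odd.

In disjoint-cycle form the cycle lengths are 7, 3.
A cycle is odd iff its length is even; α has 0 even-length cycles, so sgn(α) = (−1)^0 and α is even.

even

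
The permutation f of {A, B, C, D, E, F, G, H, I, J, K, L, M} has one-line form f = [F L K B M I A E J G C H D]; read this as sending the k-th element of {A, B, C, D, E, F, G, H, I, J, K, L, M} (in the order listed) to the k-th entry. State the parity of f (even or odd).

In disjoint-cycle form the cycle lengths are 6, 5, 2.
A cycle of length ℓ contributes ℓ−1 transpositions, so f is a product of 5 + 4 + 1 = 10 transpositions — even.

even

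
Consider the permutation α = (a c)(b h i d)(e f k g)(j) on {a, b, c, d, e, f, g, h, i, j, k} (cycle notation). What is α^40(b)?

b lies in the 4-cycle (b h i d).
Since the cycle has length 4, α^40 acts on it the same as α^0 (40 mod 4 = 0).
So α^40(b) = b.

b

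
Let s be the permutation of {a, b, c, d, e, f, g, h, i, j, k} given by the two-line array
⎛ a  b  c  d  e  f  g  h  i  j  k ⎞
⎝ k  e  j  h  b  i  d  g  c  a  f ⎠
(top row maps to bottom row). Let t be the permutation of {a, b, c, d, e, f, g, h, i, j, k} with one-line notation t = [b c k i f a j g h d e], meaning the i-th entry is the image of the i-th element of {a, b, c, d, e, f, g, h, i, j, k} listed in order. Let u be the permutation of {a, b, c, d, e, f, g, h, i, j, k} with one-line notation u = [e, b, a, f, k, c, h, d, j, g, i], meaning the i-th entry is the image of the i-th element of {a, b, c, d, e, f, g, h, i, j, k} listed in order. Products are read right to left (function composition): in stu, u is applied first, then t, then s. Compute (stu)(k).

g

Apply the permutations in order: u(k) = i, then t(i) = h, then s(h) = g. So (stu)(k) = g.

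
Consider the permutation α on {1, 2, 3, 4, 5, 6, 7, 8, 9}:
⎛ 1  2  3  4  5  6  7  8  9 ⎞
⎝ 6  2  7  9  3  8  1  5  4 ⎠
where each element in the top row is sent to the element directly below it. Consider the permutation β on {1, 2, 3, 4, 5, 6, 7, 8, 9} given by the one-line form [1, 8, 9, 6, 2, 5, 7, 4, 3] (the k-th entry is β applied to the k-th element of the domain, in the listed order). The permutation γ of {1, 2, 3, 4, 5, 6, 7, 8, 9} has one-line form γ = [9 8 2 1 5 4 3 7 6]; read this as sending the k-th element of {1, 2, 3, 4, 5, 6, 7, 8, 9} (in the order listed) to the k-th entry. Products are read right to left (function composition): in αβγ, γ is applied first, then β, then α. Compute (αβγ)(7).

(αβγ)(7) = α(β(γ(7))). γ(7) = 3, then β(3) = 9, then α(9) = 4, so the result is 4.

4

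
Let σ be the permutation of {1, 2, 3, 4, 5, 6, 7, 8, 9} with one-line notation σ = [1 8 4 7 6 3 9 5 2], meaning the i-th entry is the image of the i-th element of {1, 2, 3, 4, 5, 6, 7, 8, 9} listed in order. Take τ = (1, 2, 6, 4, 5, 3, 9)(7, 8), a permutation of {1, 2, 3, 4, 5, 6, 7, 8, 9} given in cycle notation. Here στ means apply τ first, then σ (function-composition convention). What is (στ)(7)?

τ(7) = 8, then σ(8) = 5; composing gives (στ)(7) = 5.

5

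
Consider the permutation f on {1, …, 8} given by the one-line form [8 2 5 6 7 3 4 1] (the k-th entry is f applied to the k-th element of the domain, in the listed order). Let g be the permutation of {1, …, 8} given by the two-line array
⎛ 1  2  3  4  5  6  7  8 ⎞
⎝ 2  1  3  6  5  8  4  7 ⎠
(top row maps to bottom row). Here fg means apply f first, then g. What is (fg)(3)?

5

f(3) = 5, then g(5) = 5; composing gives (fg)(3) = 5.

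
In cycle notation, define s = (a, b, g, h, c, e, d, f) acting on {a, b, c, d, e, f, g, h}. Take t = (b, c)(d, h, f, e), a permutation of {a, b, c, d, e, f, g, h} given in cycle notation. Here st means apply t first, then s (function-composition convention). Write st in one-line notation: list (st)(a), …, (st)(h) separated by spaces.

(st)(x) = s(t(x)). Computing each image: s(t(a)) = s(a) = b, s(t(b)) = s(c) = e, s(t(c)) = s(b) = g, s(t(d)) = s(h) = c, s(t(e)) = s(d) = f, s(t(f)) = s(e) = d, s(t(g)) = s(g) = h, s(t(h)) = s(f) = a.
Hence st = [b e g c f d h a].

b e g c f d h a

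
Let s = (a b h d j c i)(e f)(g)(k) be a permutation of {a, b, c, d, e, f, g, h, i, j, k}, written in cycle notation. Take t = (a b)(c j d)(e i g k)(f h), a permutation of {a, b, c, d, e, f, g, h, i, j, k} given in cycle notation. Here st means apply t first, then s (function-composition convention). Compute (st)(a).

t(a) = b, then s(b) = h; composing gives (st)(a) = h.

h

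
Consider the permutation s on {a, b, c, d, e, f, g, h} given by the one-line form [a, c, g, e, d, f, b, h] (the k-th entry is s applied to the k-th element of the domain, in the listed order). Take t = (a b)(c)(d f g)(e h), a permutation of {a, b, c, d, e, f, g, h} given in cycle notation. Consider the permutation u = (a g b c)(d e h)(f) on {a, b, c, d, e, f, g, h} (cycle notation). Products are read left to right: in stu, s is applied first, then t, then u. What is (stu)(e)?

f

(stu)(e) = u(t(s(e))). s(e) = d, then t(d) = f, then u(f) = f, so the result is f.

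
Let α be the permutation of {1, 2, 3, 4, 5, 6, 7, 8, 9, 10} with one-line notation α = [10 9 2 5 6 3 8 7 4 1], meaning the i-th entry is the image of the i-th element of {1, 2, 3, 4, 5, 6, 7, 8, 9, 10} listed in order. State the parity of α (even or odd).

In disjoint-cycle form the cycle lengths are 6, 2, 2.
A cycle is odd iff its length is even; α has 3 even-length cycles, so sgn(α) = (−1)^3 and α is odd.

odd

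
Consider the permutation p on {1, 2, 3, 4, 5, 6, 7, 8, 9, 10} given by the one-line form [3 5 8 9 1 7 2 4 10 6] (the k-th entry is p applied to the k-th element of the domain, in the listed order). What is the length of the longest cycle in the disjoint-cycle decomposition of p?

10

Decomposing into disjoint cycles gives (1 3 8 4 9 10 6 7 2 5); the longest has length 10.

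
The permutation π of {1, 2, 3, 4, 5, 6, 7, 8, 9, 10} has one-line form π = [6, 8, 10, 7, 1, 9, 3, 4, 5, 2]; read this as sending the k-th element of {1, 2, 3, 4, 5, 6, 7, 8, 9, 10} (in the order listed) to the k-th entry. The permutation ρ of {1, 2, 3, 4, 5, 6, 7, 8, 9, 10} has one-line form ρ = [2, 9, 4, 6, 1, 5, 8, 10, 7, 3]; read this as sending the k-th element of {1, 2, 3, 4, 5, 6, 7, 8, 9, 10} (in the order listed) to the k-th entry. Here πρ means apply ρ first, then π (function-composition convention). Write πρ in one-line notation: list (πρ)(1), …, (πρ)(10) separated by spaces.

8 5 7 9 6 1 4 2 3 10

For each element, apply ρ then π: 1 → 2 → 8; 2 → 9 → 5; 3 → 4 → 7; 4 → 6 → 9; 5 → 1 → 6; 6 → 5 → 1; 7 → 8 → 4; 8 → 10 → 2; 9 → 7 → 3; 10 → 3 → 10.
So πρ in one-line form is 8 5 7 9 6 1 4 2 3 10.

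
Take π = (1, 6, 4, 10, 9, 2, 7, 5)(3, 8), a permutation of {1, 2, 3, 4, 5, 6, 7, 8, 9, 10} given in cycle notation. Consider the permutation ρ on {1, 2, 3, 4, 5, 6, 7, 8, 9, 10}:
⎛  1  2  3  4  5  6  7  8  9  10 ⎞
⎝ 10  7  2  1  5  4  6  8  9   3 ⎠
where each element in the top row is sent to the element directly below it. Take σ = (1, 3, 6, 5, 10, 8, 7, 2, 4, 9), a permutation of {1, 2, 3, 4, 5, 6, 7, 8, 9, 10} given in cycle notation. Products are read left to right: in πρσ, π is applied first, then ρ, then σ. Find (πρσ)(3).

7

(πρσ)(3) = σ(ρ(π(3))). π(3) = 8, then ρ(8) = 8, then σ(8) = 7, so the result is 7.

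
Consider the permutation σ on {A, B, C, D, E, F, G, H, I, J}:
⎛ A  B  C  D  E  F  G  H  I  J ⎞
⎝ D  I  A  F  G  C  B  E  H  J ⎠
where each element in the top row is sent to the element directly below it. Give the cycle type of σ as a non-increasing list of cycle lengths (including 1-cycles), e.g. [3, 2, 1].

[5, 4, 1]

The disjoint cycles are (A D F C)(B I H E G)(J), with lengths 5, 4, 1 in non-increasing order.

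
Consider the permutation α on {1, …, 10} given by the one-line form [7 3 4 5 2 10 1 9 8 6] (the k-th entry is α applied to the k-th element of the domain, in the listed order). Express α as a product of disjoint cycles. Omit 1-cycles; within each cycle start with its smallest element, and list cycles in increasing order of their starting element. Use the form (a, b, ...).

Iterating α from 1 gives 1 → 7 → 1; that is the 2-cycle (1, 7).
Continuing from each remaining unvisited element yields (1, 7)(2, 3, 4, 5)(6, 10)(8, 9).

(1, 7)(2, 3, 4, 5)(6, 10)(8, 9)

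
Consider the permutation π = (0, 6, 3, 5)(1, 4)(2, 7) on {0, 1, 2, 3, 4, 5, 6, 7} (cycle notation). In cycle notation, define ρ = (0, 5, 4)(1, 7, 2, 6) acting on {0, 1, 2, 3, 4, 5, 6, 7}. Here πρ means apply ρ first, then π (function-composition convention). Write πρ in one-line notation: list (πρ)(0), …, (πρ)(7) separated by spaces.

Chase each element through ρ then π: 0 → 5 → 0; 1 → 7 → 2; 2 → 6 → 3; 3 → 3 → 5; 4 → 0 → 6; 5 → 4 → 1; 6 → 1 → 4; 7 → 2 → 7.
Collecting the images, πρ = [0 2 3 5 6 1 4 7].

0 2 3 5 6 1 4 7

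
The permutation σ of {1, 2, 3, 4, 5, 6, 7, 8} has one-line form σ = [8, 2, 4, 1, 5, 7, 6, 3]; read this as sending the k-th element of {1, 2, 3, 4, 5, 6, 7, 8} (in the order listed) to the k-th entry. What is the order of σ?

The disjoint-cycle form of σ has cycle lengths 4, 2, 1, 1.
Since disjoint cycles commute, ord(σ) = lcm(4, 2) = 4.

4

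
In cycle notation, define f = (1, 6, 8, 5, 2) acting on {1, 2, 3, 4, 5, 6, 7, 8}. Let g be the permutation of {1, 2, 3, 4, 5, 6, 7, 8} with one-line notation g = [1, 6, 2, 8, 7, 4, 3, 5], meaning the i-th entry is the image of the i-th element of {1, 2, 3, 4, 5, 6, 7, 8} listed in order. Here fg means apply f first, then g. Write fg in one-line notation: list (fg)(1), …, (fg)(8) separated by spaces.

4 1 2 8 6 5 3 7

(fg)(x) = g(f(x)). Computing each image: g(f(1)) = g(6) = 4, g(f(2)) = g(1) = 1, g(f(3)) = g(3) = 2, g(f(4)) = g(4) = 8, g(f(5)) = g(2) = 6, g(f(6)) = g(8) = 5, g(f(7)) = g(7) = 3, g(f(8)) = g(5) = 7.
Hence fg = [4 1 2 8 6 5 3 7].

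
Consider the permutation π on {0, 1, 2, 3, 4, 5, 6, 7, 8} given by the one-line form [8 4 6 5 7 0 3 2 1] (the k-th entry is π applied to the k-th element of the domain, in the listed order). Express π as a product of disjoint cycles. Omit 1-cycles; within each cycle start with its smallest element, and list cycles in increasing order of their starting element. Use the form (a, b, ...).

(0, 8, 1, 4, 7, 2, 6, 3, 5)

Start at 0 and follow images: 0 → 8 → 1 → 4 → 7 → 2 → 6 → 3 → 5 → 0, giving the cycle (0, 8, 1, 4, 7, 2, 6, 3, 5).
Continuing from each remaining unvisited element yields (0, 8, 1, 4, 7, 2, 6, 3, 5).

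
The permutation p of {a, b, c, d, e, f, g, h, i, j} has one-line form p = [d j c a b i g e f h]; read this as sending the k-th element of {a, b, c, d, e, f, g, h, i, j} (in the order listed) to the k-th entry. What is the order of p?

The disjoint-cycle form of p has cycle lengths 4, 2, 2, 1, 1.
The order is lcm(4, 2, 2) = 4.

4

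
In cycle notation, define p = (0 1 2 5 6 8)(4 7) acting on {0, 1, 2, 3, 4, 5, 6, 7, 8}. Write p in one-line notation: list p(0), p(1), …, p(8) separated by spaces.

1 2 5 3 7 6 8 4 0

Each element maps to the next entry in its cycle (wrapping to the front): 0↦1, 1↦2, 2↦5, 3↦3, 4↦7, 5↦6, 6↦8, 7↦4, 8↦0.
Listing these in domain order gives 1 2 5 3 7 6 8 4 0.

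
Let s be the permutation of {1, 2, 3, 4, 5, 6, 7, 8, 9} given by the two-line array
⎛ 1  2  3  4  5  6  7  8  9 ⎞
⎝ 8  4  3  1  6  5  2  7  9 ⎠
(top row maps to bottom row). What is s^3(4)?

7

Tracing 4 → 1 → … returns to 4 after 5 steps, so 4 lies in a 5-cycle (1, 8, 7, 2, 4).
Stepping 3 places around the cycle: 4 → 1 → 8 → 7.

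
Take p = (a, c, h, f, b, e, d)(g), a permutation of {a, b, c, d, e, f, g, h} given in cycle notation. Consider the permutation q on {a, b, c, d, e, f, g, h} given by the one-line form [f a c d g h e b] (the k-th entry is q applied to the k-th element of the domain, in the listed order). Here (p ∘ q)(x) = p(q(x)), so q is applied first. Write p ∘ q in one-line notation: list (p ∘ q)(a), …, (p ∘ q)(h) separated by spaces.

b c h a g f d e

For each element, apply q then p: a → f → b; b → a → c; c → c → h; d → d → a; e → g → g; f → h → f; g → e → d; h → b → e.
Collecting the images, p ∘ q = [b c h a g f d e].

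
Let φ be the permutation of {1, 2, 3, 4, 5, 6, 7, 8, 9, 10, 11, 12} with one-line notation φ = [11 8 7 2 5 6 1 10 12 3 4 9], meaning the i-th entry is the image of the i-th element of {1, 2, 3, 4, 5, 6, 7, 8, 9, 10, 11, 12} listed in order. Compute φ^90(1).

4

Tracing 1 → 11 → … returns to 1 after 8 steps, so 1 lies in an 8-cycle (1, 11, 4, 2, 8, 10, 3, 7).
Powers repeat with period 8 on this cycle, and 90 mod 8 = 2, so φ^90(1) = φ^2(1).
Advancing 2 steps from 1: 1 → 11 → 4.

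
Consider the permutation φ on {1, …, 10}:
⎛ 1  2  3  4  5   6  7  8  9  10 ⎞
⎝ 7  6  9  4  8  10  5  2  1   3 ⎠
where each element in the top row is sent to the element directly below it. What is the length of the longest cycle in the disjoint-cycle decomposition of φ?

9

Decomposing into disjoint cycles gives (1, 7, 5, 8, 2, 6, 10, 3, 9); the longest has length 9.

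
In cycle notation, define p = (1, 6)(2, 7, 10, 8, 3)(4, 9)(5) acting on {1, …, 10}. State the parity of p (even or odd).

even

The cycle lengths are 5, 2, 2, 1.
A cycle of length ℓ contributes ℓ−1 transpositions, so p is a product of 4 + 1 + 1 = 6 transpositions — even.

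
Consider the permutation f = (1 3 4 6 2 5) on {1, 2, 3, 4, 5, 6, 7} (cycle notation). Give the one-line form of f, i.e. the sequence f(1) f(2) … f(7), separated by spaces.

3 5 4 6 1 2 7

Each element maps to the next entry in its cycle (wrapping to the front): 1↦3, 2↦5, 3↦4, 4↦6, 5↦1, 6↦2, 7↦7.
Listing these in domain order gives 3 5 4 6 1 2 7.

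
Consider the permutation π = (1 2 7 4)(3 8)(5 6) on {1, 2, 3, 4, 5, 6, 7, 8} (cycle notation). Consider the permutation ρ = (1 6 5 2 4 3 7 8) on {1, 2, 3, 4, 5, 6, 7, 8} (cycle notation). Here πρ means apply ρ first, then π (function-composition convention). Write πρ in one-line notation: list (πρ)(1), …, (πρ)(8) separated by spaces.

Chase each element through ρ then π: 1 → 6 → 5; 2 → 4 → 1; 3 → 7 → 4; 4 → 3 → 8; 5 → 2 → 7; 6 → 5 → 6; 7 → 8 → 3; 8 → 1 → 2.
So πρ in one-line form is 5 1 4 8 7 6 3 2.

5 1 4 8 7 6 3 2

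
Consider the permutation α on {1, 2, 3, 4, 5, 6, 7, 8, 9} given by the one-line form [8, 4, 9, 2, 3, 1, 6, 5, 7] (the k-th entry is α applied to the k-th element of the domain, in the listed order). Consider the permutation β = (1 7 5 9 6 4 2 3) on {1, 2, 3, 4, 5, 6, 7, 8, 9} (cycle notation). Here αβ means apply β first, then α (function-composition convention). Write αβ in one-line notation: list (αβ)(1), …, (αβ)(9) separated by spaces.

Chase each element through β then α: 1 → 7 → 6; 2 → 3 → 9; 3 → 1 → 8; 4 → 2 → 4; 5 → 9 → 7; 6 → 4 → 2; 7 → 5 → 3; 8 → 8 → 5; 9 → 6 → 1.
Collecting the images, αβ = [6 9 8 4 7 2 3 5 1].

6 9 8 4 7 2 3 5 1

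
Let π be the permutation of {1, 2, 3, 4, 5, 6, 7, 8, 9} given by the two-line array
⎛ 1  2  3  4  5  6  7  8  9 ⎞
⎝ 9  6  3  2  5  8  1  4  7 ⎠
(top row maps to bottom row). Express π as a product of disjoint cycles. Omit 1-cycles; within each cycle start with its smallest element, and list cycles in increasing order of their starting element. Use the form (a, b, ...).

Iterating π from 1 gives 1 → 9 → 7 → 1; that is the 3-cycle (1, 9, 7).
Repeating from the next unused element and collecting all non-trivial cycles gives (1, 9, 7)(2, 6, 8, 4).

(1, 9, 7)(2, 6, 8, 4)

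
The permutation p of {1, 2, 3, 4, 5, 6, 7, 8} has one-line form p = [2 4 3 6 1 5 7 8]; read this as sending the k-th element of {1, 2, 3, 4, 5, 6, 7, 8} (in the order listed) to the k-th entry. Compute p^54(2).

1

Tracing 2 → 4 → … returns to 2 after 5 steps, so 2 lies in a 5-cycle (1 2 4 6 5).
Powers repeat with period 5 on this cycle, and 54 mod 5 = 4, so p^54(2) = p^4(2).
Advancing 4 steps from 2: 2 → 4 → 6 → 5 → 1.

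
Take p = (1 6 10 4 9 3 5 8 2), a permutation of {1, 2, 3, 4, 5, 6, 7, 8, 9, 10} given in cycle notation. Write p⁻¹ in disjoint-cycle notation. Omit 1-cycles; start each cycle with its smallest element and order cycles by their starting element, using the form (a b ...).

Inverting a permutation written in cycle notation just reverses the order within every cycle.
After reversing and putting each cycle's least element first, p⁻¹ = (1 2 8 5 3 9 4 10 6).

(1 2 8 5 3 9 4 10 6)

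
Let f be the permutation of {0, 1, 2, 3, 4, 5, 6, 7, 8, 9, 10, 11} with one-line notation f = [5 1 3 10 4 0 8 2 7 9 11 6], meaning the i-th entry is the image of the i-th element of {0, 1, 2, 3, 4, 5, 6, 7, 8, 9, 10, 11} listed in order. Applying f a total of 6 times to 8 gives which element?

6

Tracing 8 → 7 → … returns to 8 after 7 steps, so 8 lies in a 7-cycle (2 3 10 11 6 8 7).
Advancing 6 steps from 8: 8 → 7 → 2 → 3 → 10 → 11 → 6.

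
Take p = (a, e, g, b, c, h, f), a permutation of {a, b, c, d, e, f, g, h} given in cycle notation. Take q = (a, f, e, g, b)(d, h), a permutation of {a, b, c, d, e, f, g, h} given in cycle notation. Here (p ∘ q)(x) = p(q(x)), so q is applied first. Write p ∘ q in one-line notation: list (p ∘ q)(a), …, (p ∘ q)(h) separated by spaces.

a e h f b g c d

(p ∘ q)(x) = p(q(x)). Computing each image: p(q(a)) = p(f) = a, p(q(b)) = p(a) = e, p(q(c)) = p(c) = h, p(q(d)) = p(h) = f, p(q(e)) = p(g) = b, p(q(f)) = p(e) = g, p(q(g)) = p(b) = c, p(q(h)) = p(d) = d.
Hence p ∘ q = [a e h f b g c d].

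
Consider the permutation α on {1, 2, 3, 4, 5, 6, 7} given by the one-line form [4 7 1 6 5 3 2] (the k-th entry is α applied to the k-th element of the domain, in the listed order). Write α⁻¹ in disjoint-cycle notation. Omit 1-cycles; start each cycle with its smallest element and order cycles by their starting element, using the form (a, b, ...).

(1, 3, 6, 4)(2, 7)

The cycle decomposition of α is (1, 4, 6, 3)(2, 7).
The inverse reverses every cycle; in canonical form, α⁻¹ = (1, 3, 6, 4)(2, 7).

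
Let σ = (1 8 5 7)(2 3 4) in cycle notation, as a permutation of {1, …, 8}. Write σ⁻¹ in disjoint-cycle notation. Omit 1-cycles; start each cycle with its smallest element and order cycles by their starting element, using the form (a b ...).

(1 7 5 8)(2 4 3)

If σ sends a → b within a cycle, σ⁻¹ sends b → a; equivalently, reverse each cycle.
Reversing each cycle of σ and rotating so the smallest element leads gives (1 7 5 8)(2 4 3).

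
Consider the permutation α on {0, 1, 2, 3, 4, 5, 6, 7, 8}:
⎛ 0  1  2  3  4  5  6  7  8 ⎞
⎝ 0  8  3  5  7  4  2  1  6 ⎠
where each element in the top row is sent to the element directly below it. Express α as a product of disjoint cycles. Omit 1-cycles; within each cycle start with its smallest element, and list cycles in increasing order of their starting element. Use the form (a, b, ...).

Start at 1 and follow images: 1 → 8 → 6 → 2 → 3 → 5 → 4 → 7 → 1, giving the cycle (1, 8, 6, 2, 3, 5, 4, 7).
Continuing from each remaining unvisited element yields (1, 8, 6, 2, 3, 5, 4, 7).

(1, 8, 6, 2, 3, 5, 4, 7)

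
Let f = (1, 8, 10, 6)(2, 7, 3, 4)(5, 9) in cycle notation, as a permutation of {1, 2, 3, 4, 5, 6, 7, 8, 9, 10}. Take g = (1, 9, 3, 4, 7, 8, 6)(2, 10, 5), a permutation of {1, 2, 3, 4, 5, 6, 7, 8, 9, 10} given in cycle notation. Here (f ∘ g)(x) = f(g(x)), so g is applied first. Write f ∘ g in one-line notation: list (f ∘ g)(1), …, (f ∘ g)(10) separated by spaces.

(f ∘ g)(x) = f(g(x)). Computing each image: f(g(1)) = f(9) = 5, f(g(2)) = f(10) = 6, f(g(3)) = f(4) = 2, f(g(4)) = f(7) = 3, f(g(5)) = f(2) = 7, f(g(6)) = f(1) = 8, f(g(7)) = f(8) = 10, f(g(8)) = f(6) = 1, f(g(9)) = f(3) = 4, f(g(10)) = f(5) = 9.
Hence f ∘ g = [5 6 2 3 7 8 10 1 4 9].

5 6 2 3 7 8 10 1 4 9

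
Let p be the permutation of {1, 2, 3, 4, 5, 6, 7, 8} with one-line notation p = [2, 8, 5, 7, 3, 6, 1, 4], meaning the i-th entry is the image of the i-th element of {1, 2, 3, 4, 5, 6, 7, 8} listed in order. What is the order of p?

10

Writing p as disjoint cycles, the cycle lengths are 5, 2, 1.
The order of p is the least common multiple of its cycle lengths: lcm(5, 2) = 10.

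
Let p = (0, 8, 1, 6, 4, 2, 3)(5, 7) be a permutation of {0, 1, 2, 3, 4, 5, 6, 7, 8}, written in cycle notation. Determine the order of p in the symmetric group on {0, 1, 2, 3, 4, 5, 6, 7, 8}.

The cycle type of p is (7, 2).
The order of p is the least common multiple of its cycle lengths: lcm(7, 2) = 14.

14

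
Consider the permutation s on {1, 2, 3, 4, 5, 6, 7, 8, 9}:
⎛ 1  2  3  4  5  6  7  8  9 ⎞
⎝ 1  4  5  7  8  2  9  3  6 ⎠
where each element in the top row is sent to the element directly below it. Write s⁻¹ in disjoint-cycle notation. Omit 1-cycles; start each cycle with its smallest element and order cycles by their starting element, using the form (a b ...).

(2 6 9 7 4)(3 8 5)

The cycle decomposition of s is (2 4 7 9 6)(3 5 8).
Reversing each cycle (and rotating so the smallest element leads) gives s⁻¹ = (2 6 9 7 4)(3 8 5).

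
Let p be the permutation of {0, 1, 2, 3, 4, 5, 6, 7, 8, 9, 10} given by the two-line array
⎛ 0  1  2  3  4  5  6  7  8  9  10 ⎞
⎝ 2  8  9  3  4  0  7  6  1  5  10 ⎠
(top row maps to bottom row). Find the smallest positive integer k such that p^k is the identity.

The disjoint-cycle form of p has cycle lengths 4, 2, 2, 1, 1, 1.
The order of p is the least common multiple of its cycle lengths: lcm(4, 2, 2) = 4.

4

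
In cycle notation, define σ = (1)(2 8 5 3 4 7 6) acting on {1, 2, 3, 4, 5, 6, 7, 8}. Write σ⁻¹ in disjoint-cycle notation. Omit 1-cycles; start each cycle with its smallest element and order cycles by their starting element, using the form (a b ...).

(2 6 7 4 3 5 8)

The inverse reverses each cycle.
Reversing each cycle of σ and rotating so the smallest element leads gives (2 6 7 4 3 5 8).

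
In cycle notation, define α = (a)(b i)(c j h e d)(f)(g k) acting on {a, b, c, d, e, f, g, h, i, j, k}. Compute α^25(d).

d

d lies in the 5-cycle (c j h e d).
On a 5-cycle, α^5 is the identity, so α^25 = α^0 there (25 ≡ 0 mod 5).
So α^25(d) = d.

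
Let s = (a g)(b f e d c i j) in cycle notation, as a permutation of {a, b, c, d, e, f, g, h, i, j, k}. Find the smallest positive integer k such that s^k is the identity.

The disjoint cycles have lengths 7, 2, 1, 1.
Since disjoint cycles commute, ord(s) = lcm(7, 2) = 14.

14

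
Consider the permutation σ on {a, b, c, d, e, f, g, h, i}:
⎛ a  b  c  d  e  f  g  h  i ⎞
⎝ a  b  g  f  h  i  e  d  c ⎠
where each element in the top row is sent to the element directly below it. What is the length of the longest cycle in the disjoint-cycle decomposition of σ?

7

Decomposing into disjoint cycles gives (c g e h d f i); the longest has length 7.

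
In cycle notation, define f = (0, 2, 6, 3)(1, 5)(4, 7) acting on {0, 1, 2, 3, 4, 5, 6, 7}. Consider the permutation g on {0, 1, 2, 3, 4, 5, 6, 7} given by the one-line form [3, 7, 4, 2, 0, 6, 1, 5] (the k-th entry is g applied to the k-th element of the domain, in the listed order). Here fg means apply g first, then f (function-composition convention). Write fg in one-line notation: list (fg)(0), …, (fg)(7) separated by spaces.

(fg)(x) = f(g(x)). Computing each image: f(g(0)) = f(3) = 0, f(g(1)) = f(7) = 4, f(g(2)) = f(4) = 7, f(g(3)) = f(2) = 6, f(g(4)) = f(0) = 2, f(g(5)) = f(6) = 3, f(g(6)) = f(1) = 5, f(g(7)) = f(5) = 1.
Hence fg = [0 4 7 6 2 3 5 1].

0 4 7 6 2 3 5 1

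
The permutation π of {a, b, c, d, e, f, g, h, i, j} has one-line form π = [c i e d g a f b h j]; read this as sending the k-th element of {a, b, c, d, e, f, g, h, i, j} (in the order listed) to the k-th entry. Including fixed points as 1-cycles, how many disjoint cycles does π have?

4

The cycle decomposition is (a, c, e, g, f)(b, i, h)(d)(j), which has 4 cycles (counting 1-cycles).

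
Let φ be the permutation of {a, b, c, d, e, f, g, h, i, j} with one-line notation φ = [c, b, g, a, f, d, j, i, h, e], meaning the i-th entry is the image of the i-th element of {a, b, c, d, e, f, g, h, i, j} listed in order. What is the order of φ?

14

Writing φ as disjoint cycles, the cycle lengths are 7, 2, 1.
The order of φ is the least common multiple of its cycle lengths: lcm(7, 2) = 14.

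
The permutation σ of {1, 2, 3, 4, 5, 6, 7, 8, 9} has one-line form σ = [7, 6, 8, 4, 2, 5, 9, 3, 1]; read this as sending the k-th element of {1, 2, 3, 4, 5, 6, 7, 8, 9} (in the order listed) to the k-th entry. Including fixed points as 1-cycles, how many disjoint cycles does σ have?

The cycle decomposition is (1, 7, 9)(2, 6, 5)(3, 8)(4), which has 4 cycles (counting 1-cycles).

4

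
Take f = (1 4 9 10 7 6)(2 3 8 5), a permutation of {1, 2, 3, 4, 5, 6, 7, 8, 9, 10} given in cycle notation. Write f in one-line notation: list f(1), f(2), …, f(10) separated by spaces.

4 3 8 9 2 1 6 5 10 7

Reading each image from the cycles: 1→4, 2→3, 3→8, 4→9, 5→2, 6→1, 7→6, 8→5, 9→10, 10→7.
Listing these in domain order gives 4 3 8 9 2 1 6 5 10 7.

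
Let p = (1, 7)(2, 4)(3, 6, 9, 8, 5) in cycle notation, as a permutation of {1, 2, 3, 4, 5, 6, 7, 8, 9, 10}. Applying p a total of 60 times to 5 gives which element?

5

5 lies in the 5-cycle (3, 6, 9, 8, 5).
Since the cycle has length 5, p^60 acts on it the same as p^0 (60 mod 5 = 0).
So p^60(5) = 5.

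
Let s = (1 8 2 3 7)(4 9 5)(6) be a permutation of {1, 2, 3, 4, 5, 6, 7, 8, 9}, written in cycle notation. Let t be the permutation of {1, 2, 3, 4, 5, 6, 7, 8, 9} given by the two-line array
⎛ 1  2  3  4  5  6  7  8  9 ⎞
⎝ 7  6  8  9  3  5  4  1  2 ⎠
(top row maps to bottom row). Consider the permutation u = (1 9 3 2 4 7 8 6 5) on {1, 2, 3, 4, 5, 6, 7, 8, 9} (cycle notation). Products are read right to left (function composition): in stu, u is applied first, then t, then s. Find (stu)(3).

6

Apply the permutations in order: u(3) = 2, then t(2) = 6, then s(6) = 6. So (stu)(3) = 6.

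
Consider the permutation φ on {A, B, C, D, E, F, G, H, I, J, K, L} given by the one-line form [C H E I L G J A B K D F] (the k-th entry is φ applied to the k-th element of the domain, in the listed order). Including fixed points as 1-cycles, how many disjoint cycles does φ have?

1

The cycle decomposition is (A C E L F G J K D I B H), which has 1 cycle (counting 1-cycles).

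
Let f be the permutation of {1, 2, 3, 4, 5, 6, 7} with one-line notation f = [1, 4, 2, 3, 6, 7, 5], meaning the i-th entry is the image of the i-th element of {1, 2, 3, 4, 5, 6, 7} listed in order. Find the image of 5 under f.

5 is element number 5 of the domain, and entry number 5 of the one-line form is 6, so f(5) = 6.

6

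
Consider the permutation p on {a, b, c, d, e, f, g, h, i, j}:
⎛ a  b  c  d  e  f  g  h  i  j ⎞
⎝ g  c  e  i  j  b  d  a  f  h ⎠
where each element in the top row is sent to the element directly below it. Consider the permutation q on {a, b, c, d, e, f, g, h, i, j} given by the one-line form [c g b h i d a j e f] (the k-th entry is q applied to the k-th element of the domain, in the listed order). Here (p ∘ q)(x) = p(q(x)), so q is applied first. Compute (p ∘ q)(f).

First apply q: q(f) = d, then p(d) = i. Thus (p ∘ q)(f) = i.

i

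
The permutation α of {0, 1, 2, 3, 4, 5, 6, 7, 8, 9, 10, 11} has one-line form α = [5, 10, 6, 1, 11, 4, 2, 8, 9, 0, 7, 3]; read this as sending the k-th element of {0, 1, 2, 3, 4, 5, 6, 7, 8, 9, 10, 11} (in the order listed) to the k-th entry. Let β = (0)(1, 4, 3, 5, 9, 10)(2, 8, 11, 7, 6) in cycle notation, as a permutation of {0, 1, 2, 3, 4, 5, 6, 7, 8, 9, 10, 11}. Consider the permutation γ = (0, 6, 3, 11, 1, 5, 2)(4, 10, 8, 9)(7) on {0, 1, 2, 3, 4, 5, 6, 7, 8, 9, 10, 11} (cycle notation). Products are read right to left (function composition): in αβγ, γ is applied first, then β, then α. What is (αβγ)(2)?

(αβγ)(2) = α(β(γ(2))). γ(2) = 0, then β(0) = 0, then α(0) = 5, so the result is 5.

5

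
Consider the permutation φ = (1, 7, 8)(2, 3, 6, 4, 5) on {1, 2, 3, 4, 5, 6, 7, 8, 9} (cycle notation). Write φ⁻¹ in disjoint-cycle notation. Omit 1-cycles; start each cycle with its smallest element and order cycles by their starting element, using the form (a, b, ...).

The inverse reverses each cycle.
After reversing and putting each cycle's least element first, φ⁻¹ = (1, 8, 7)(2, 5, 4, 6, 3).

(1, 8, 7)(2, 5, 4, 6, 3)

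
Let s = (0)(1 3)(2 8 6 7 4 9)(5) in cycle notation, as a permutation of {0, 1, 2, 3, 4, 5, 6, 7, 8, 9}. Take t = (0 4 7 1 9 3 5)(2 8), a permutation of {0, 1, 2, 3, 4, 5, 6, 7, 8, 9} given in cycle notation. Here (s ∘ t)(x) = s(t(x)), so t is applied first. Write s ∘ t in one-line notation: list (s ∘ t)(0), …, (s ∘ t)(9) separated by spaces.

9 2 6 5 4 0 7 3 8 1

(s ∘ t)(x) = s(t(x)). Computing each image: s(t(0)) = s(4) = 9, s(t(1)) = s(9) = 2, s(t(2)) = s(8) = 6, s(t(3)) = s(5) = 5, s(t(4)) = s(7) = 4, s(t(5)) = s(0) = 0, s(t(6)) = s(6) = 7, s(t(7)) = s(1) = 3, s(t(8)) = s(2) = 8, s(t(9)) = s(3) = 1.
Hence s ∘ t = [9 2 6 5 4 0 7 3 8 1].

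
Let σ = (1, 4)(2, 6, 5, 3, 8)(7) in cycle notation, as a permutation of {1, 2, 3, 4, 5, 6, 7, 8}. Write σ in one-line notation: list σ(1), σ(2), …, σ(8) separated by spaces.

Image by image: 1↦4, 2↦6, 3↦8, 4↦1, 5↦3, 6↦5, 7↦7, 8↦2.
Listing these in domain order gives 4 6 8 1 3 5 7 2.

4 6 8 1 3 5 7 2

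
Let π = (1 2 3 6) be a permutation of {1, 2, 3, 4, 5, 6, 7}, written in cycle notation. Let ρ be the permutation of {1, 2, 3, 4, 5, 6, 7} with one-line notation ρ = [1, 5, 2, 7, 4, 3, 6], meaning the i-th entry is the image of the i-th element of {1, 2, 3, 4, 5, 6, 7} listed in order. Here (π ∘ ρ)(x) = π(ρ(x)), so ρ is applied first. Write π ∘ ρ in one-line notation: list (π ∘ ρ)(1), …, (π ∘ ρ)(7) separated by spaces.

Chase each element through ρ then π: 1 → 1 → 2; 2 → 5 → 5; 3 → 2 → 3; 4 → 7 → 7; 5 → 4 → 4; 6 → 3 → 6; 7 → 6 → 1.
So π ∘ ρ in one-line form is 2 5 3 7 4 6 1.

2 5 3 7 4 6 1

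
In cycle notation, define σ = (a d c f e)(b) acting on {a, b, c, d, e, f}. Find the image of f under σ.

e

Within (a d c f e), f ↦ e.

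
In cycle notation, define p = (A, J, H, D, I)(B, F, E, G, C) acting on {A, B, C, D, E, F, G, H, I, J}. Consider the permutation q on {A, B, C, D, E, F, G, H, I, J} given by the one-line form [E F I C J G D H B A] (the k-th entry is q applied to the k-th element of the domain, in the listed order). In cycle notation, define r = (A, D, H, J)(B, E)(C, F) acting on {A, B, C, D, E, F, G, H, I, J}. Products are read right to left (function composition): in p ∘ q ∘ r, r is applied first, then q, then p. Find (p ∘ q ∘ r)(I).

F

Apply the permutations in order: r(I) = I, then q(I) = B, then p(B) = F. So (p ∘ q ∘ r)(I) = F.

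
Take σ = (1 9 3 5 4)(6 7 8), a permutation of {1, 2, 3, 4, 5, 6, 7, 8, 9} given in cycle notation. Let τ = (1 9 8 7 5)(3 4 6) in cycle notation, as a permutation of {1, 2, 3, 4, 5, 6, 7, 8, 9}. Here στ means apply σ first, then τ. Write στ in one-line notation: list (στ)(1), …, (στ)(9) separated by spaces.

For each element, apply σ then τ: 1 → 9 → 8; 2 → 2 → 2; 3 → 5 → 1; 4 → 1 → 9; 5 → 4 → 6; 6 → 7 → 5; 7 → 8 → 7; 8 → 6 → 3; 9 → 3 → 4.
Collecting the images, στ = [8 2 1 9 6 5 7 3 4].

8 2 1 9 6 5 7 3 4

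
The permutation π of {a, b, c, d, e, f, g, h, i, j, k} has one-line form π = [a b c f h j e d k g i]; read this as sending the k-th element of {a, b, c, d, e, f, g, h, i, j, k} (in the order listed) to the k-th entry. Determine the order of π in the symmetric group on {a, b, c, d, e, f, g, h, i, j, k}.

Decomposing into disjoint cycles gives cycle lengths 6, 2, 1, 1, 1.
The order is lcm(6, 2) = 6.

6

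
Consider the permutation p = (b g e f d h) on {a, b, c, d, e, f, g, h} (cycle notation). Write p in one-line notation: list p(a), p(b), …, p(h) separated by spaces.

Each element maps to the next entry in its cycle (wrapping to the front): a↦a, b↦g, c↦c, d↦h, e↦f, f↦d, g↦e, h↦b.
Listing these in domain order gives a g c h f d e b.

a g c h f d e b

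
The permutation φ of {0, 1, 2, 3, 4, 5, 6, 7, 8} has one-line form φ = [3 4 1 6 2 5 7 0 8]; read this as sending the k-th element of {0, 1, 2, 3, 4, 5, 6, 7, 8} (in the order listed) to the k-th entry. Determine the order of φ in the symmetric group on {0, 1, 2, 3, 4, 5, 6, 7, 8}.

Writing φ as disjoint cycles, the cycle lengths are 4, 3, 1, 1.
The order of φ is the least common multiple of its cycle lengths: lcm(4, 3) = 12.

12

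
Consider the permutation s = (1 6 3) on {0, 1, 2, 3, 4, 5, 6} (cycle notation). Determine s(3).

1

3 appears in (1 6 3); the next entry (wrapping around) is 1.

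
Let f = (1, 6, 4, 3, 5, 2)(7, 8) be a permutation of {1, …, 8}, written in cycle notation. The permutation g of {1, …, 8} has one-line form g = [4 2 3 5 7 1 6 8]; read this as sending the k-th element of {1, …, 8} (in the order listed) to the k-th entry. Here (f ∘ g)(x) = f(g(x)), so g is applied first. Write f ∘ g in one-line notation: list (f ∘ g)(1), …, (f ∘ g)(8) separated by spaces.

3 1 5 2 8 6 4 7

(f ∘ g)(x) = f(g(x)). Computing each image: f(g(1)) = f(4) = 3, f(g(2)) = f(2) = 1, f(g(3)) = f(3) = 5, f(g(4)) = f(5) = 2, f(g(5)) = f(7) = 8, f(g(6)) = f(1) = 6, f(g(7)) = f(6) = 4, f(g(8)) = f(8) = 7.
Hence f ∘ g = [3 1 5 2 8 6 4 7].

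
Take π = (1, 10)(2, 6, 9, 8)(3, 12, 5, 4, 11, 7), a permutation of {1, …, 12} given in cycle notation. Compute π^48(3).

3 lies in the 6-cycle (3, 12, 5, 4, 11, 7).
On a 6-cycle, π^6 is the identity, so π^48 = π^0 there (48 ≡ 0 mod 6).
So π^48(3) = 3.

3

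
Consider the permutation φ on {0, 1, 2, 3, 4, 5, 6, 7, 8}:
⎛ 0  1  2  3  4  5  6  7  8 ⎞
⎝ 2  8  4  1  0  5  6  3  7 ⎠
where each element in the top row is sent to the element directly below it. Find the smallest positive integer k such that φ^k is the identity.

12

Writing φ as disjoint cycles, the cycle lengths are 4, 3, 1, 1.
The order is lcm(4, 3) = 12.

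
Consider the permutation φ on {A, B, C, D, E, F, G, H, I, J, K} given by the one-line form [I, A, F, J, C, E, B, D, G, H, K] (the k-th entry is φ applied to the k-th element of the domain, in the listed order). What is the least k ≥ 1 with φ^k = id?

Decomposing into disjoint cycles gives cycle lengths 4, 3, 3, 1.
The order is lcm(4, 3, 3) = 12.

12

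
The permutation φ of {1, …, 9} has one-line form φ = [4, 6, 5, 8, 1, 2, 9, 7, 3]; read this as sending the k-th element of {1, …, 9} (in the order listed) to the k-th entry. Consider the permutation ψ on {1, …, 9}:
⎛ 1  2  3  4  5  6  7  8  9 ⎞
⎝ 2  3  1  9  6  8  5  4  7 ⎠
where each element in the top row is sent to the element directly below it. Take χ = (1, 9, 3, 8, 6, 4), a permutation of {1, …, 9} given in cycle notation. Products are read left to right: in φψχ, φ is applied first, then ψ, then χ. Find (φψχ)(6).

8

Chase 6: φ(6) = 2; ψ(2) = 3; χ(3) = 8. Hence (φψχ)(6) = 8.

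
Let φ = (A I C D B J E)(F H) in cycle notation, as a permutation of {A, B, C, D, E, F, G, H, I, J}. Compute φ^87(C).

C lies in the 7-cycle (A I C D B J E).
Since the cycle has length 7, φ^87 acts on it the same as φ^3 (87 mod 7 = 3).
Stepping 3 places around the cycle: C → D → B → J.

J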